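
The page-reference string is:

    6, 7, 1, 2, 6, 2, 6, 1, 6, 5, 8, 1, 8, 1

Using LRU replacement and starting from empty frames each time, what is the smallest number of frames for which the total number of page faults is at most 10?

2

f=1: 14 faults
f=2: 9 faults
f=3: 8 faults
f=4: 6 faults
f=5: 6 faults
f=6: 6 faults
Smallest f with faults ≤ 10 is 2.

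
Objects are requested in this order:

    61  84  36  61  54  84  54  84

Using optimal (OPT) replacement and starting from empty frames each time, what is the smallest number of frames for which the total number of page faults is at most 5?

f=1: 8 faults
f=2: 5 faults
f=3: 4 faults
f=4: 4 faults
Smallest f with faults ≤ 5 is 2.

2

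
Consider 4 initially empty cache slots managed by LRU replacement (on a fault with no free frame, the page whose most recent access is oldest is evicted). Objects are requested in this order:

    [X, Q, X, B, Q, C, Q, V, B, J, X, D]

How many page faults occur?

X: miss, frames (X)
Q: miss, frames (X Q)
X: hit
B: miss, frames (Q X B)
Q: hit
C: miss, frames (X B Q C)
Q: hit
V: miss, evict X, frames (B C Q V)
B: hit
J: miss, evict C, frames (Q V B J)
X: miss, evict Q, frames (V B J X)
D: miss, evict V, frames (B J X D)
Page faults: 8.

8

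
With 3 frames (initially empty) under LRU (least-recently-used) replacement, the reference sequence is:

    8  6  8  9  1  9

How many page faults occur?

8: fault, frames {8}
6: fault, frames {8,6}
8: hit
9: fault, frames {6,8,9}
1: fault, evict 6, frames {8,9,1}
9: hit
Page faults: 4.

4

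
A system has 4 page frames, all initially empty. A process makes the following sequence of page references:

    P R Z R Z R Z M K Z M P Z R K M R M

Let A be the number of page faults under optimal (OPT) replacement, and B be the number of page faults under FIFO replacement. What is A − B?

Under OPT: F F F . . . . F F . . . . F . . . . → 6 faults.
Under FIFO: F F F . . . . F F . . F . F . . . . → 7 faults.
A − B = 6 − 7 = -1.

-1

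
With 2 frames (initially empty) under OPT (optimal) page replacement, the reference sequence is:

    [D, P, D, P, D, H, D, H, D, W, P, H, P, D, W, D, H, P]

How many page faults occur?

9

D → fault, frames {D}
P → fault, frames {D,P}
D → hit
P → hit
D → hit
H → fault, evict P, frames {D,H}
D → hit
H → hit
D → hit
W → fault, evict D, frames {H,W}
P → fault, evict W, frames {H,P}
H → hit
P → hit
D → fault, evict P, frames {H,D}
W → fault, evict H, frames {D,W}
D → hit
H → fault, evict W, frames {D,H}
P → fault, evict H, frames {D,P}
Page faults: 9.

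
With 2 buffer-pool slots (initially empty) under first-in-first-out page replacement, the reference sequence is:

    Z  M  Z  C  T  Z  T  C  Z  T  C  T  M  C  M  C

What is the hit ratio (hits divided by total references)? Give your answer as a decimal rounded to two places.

0.44

Z -> miss, frames (Z)
M -> miss, frames (Z M)
Z -> hit
C -> miss, evict Z, frames (M C)
T -> miss, evict M, frames (C T)
Z -> miss, evict C, frames (T Z)
T -> hit
C -> miss, evict T, frames (Z C)
Z -> hit
T -> miss, evict Z, frames (C T)
C -> hit
T -> hit
M -> miss, evict C, frames (T M)
C -> miss, evict T, frames (M C)
M -> hit
C -> hit
Hits: 7 of 16 references → 7/16 = 0.4375.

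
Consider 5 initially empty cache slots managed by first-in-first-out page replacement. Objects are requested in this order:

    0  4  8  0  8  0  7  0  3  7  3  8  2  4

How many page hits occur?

0: miss, frames [0]
4: miss, frames [0, 4]
8: miss, frames [0, 4, 8]
0: hit
8: hit
0: hit
7: miss, frames [0, 4, 8, 7]
0: hit
3: miss, frames [0, 4, 8, 7, 3]
7: hit
3: hit
8: hit
2: miss, evict 0, frames [4, 8, 7, 3, 2]
4: hit
Hits: 8.

8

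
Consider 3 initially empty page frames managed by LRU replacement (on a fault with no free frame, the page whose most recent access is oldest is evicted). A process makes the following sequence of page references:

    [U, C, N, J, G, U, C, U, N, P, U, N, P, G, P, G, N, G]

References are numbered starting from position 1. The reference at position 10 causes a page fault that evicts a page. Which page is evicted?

pos 1: U -> miss, frames (U)
pos 2: C -> miss, frames (U C)
pos 3: N -> miss, frames (U C N)
pos 4: J -> miss, evict U, frames (C N J)
pos 5: G -> miss, evict C, frames (N J G)
pos 6: U -> miss, evict N, frames (J G U)
pos 7: C -> miss, evict J, frames (G U C)
pos 8: U -> hit
pos 9: N -> miss, evict G, frames (C U N)
pos 10: P -> miss, evict C, frames (U N P)
At position 10, page C is evicted.

C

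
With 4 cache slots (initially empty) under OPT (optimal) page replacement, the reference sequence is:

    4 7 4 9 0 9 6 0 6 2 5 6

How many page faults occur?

7

4: miss, frames {4}
7: miss, frames {4,7}
4: hit
9: miss, frames {4,7,9}
0: miss, frames {4,7,9,0}
9: hit
6: miss, evict 9, frames {4,7,0,6}
0: hit
6: hit
2: miss, evict 0, frames {4,7,6,2}
5: miss, evict 2, frames {4,7,6,5}
6: hit
Page faults: 7.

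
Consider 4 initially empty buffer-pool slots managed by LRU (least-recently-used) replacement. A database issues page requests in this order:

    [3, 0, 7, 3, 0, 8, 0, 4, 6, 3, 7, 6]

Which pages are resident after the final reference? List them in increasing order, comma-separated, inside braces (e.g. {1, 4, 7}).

{3, 4, 6, 7}

3 → fault, frames (3)
0 → fault, frames (3 0)
7 → fault, frames (3 0 7)
3 → hit
0 → hit
8 → fault, frames (7 3 0 8)
0 → hit
4 → fault, evict 7, frames (3 8 0 4)
6 → fault, evict 3, frames (8 0 4 6)
3 → fault, evict 8, frames (0 4 6 3)
7 → fault, evict 0, frames (4 6 3 7)
6 → hit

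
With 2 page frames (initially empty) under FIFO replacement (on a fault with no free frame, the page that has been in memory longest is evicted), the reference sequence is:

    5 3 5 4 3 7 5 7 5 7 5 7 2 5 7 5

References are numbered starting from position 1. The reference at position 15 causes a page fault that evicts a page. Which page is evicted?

pos 1: 5 → fault, frames {5}
pos 2: 3 → fault, frames {5,3}
pos 3: 5 → hit
pos 4: 4 → fault, evict 5, frames {3,4}
pos 5: 3 → hit
pos 6: 7 → fault, evict 3, frames {4,7}
pos 7: 5 → fault, evict 4, frames {7,5}
pos 8: 7 → hit
pos 9: 5 → hit
pos 10: 7 → hit
pos 11: 5 → hit
pos 12: 7 → hit
pos 13: 2 → fault, evict 7, frames {5,2}
pos 14: 5 → hit
pos 15: 7 → fault, evict 5, frames {2,7}
At position 15, page 5 is evicted.

5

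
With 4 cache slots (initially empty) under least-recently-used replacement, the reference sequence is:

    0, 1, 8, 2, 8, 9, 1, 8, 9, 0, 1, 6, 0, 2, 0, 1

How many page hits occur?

8

0 -> fault, frames (0)
1 -> fault, frames (0 1)
8 -> fault, frames (0 1 8)
2 -> fault, frames (0 1 8 2)
8 -> hit
9 -> fault, evict 0, frames (1 2 8 9)
1 -> hit
8 -> hit
9 -> hit
0 -> fault, evict 2, frames (1 8 9 0)
1 -> hit
6 -> fault, evict 8, frames (9 0 1 6)
0 -> hit
2 -> fault, evict 9, frames (1 6 0 2)
0 -> hit
1 -> hit
Hits: 8.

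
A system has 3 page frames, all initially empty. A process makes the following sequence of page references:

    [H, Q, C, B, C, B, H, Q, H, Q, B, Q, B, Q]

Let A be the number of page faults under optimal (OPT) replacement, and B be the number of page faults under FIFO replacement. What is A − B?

Under OPT: F F F F . . . F . . . . . . → 5 faults.
Under FIFO: F F F F . . F F . . . . . . → 6 faults.
A − B = 5 − 6 = -1.

-1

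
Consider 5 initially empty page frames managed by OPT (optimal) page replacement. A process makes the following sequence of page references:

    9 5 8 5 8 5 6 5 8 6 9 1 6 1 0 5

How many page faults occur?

6

9 -> miss, frames {9}
5 -> miss, frames {9,5}
8 -> miss, frames {9,5,8}
5 -> hit
8 -> hit
5 -> hit
6 -> miss, frames {9,5,8,6}
5 -> hit
8 -> hit
6 -> hit
9 -> hit
1 -> miss, frames {9,5,8,6,1}
6 -> hit
1 -> hit
0 -> miss, evict 1, frames {9,5,8,6,0}
5 -> hit
Page faults: 6.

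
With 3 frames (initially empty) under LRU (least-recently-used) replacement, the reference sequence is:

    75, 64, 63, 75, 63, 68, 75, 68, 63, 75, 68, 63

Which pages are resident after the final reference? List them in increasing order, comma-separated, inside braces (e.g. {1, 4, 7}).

75 -> fault, frames (75)
64 -> fault, frames (75 64)
63 -> fault, frames (75 64 63)
75 -> hit
63 -> hit
68 -> fault, evict 64, frames (75 63 68)
75 -> hit
68 -> hit
63 -> hit
75 -> hit
68 -> hit
63 -> hit

{63, 68, 75}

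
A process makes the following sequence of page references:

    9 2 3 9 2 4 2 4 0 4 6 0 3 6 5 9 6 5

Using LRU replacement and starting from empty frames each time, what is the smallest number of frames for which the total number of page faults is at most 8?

f=1: 18 faults
f=2: 15 faults
f=3: 9 faults
f=4: 9 faults
f=5: 9 faults
f=6: 8 faults
f=7: 7 faults
Smallest f with faults ≤ 8 is 6.

6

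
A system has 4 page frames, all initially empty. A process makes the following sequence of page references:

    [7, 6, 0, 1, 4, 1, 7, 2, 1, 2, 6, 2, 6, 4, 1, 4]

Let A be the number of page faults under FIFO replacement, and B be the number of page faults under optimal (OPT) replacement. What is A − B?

4

Under FIFO: F F F F F . F F . . F . . . F F → 10 faults.
Under OPT: F F F F F . . F . . . . . . . . → 6 faults.
A − B = 10 − 6 = 4.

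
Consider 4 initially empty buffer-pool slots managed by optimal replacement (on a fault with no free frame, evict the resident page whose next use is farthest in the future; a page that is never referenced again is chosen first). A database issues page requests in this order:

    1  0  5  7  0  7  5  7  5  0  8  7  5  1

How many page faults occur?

5

1: fault, frames {1}
0: fault, frames {1,0}
5: fault, frames {1,0,5}
7: fault, frames {1,0,5,7}
0: hit
7: hit
5: hit
7: hit
5: hit
0: hit
8: fault, evict 0, frames {1,5,7,8}
7: hit
5: hit
1: hit
Page faults: 5.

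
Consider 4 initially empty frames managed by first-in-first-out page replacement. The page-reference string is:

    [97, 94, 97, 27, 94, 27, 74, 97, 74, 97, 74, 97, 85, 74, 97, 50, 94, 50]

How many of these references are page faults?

97: miss, frames (97)
94: miss, frames (97 94)
97: hit
27: miss, frames (97 94 27)
94: hit
27: hit
74: miss, frames (97 94 27 74)
97: hit
74: hit
97: hit
74: hit
97: hit
85: miss, evict 97, frames (94 27 74 85)
74: hit
97: miss, evict 94, frames (27 74 85 97)
50: miss, evict 27, frames (74 85 97 50)
94: miss, evict 74, frames (85 97 50 94)
50: hit
Page faults: 8.

8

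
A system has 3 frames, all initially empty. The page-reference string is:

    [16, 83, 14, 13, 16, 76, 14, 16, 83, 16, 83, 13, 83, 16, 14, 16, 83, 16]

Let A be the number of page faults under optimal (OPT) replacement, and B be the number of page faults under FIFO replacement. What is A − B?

-5

Under OPT: F F F F . F . . F . . F . . F . . . → 8 faults.
Under FIFO: F F F F F F F . F F . F . . F . F F → 13 faults.
A − B = 8 − 13 = -5.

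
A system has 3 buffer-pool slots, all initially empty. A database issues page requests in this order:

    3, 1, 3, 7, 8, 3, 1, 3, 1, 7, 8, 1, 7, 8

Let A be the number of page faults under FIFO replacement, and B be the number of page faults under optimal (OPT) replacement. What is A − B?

Under FIFO: F F . F F F F . . F F . . . → 8 faults.
Under OPT: F F . F F . . . . F . . . . → 5 faults.
A − B = 8 − 5 = 3.

3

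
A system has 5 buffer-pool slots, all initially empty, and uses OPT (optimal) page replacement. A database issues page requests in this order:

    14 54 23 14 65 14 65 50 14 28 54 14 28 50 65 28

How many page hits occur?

10

14 → miss, frames [14]
54 → miss, frames [14, 54]
23 → miss, frames [14, 54, 23]
14 → hit
65 → miss, frames [14, 54, 23, 65]
14 → hit
65 → hit
50 → miss, frames [14, 54, 23, 65, 50]
14 → hit
28 → miss, evict 23, frames [14, 54, 65, 50, 28]
54 → hit
14 → hit
28 → hit
50 → hit
65 → hit
28 → hit
Hits: 10.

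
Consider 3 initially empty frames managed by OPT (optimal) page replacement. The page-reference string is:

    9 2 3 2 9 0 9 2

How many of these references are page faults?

4

9 -> miss, frames [9]
2 -> miss, frames [9, 2]
3 -> miss, frames [9, 2, 3]
2 -> hit
9 -> hit
0 -> miss, evict 3, frames [9, 2, 0]
9 -> hit
2 -> hit
Page faults: 4.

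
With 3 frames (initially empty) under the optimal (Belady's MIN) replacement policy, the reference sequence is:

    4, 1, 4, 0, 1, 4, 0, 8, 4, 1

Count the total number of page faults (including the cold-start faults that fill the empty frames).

4

4 → fault, frames [4]
1 → fault, frames [4, 1]
4 → hit
0 → fault, frames [4, 1, 0]
1 → hit
4 → hit
0 → hit
8 → fault, evict 0, frames [4, 1, 8]
4 → hit
1 → hit
Page faults: 4.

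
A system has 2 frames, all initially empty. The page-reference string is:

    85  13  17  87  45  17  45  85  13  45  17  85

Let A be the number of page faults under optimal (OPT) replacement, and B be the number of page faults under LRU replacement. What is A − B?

Under OPT: F F F F F . . F F . F F → 9 faults.
Under LRU: F F F F F F . F F F F F → 11 faults.
A − B = 9 − 11 = -2.

-2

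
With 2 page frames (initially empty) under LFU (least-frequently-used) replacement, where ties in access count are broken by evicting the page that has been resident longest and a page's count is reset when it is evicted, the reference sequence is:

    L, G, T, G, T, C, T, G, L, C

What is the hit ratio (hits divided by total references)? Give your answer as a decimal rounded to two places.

0.30

L -> miss, frames [L]
G -> miss, frames [L, G]
T -> miss, evict L, frames [G, T]
G -> hit
T -> hit
C -> miss, evict G, frames [T, C]
T -> hit
G -> miss, evict C, frames [T, G]
L -> miss, evict G, frames [T, L]
C -> miss, evict L, frames [T, C]
Hits: 3 of 10 references → 3/10 = 0.3000.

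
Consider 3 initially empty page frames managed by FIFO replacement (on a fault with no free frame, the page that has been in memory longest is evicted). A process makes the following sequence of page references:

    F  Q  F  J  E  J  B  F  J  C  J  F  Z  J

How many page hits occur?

F -> miss, frames {F}
Q -> miss, frames {F,Q}
F -> hit
J -> miss, frames {F,Q,J}
E -> miss, evict F, frames {Q,J,E}
J -> hit
B -> miss, evict Q, frames {J,E,B}
F -> miss, evict J, frames {E,B,F}
J -> miss, evict E, frames {B,F,J}
C -> miss, evict B, frames {F,J,C}
J -> hit
F -> hit
Z -> miss, evict F, frames {J,C,Z}
J -> hit
Hits: 5.

5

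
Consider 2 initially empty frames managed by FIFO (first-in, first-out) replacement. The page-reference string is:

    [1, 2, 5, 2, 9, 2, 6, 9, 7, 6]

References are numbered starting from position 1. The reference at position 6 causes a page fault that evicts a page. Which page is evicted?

pos 1: 1 → miss, frames {1}
pos 2: 2 → miss, frames {1,2}
pos 3: 5 → miss, evict 1, frames {2,5}
pos 4: 2 → hit
pos 5: 9 → miss, evict 2, frames {5,9}
pos 6: 2 → miss, evict 5, frames {9,2}
At position 6, page 5 is evicted.

5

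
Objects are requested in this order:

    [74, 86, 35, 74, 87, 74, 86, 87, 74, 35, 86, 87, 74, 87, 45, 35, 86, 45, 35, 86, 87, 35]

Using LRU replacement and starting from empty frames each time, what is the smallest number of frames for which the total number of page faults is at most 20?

f=1: 22 faults
f=2: 20 faults
f=3: 13 faults
f=4: 7 faults
f=5: 5 faults
Smallest f with faults ≤ 20 is 2.

2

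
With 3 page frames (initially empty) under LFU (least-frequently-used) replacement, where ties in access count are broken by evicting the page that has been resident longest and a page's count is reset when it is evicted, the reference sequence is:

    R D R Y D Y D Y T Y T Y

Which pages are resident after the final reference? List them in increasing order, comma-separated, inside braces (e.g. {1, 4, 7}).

{D, T, Y}

R: fault, frames {R}
D: fault, frames {R,D}
R: hit
Y: fault, frames {R,D,Y}
D: hit
Y: hit
D: hit
Y: hit
T: fault, evict R, frames {D,Y,T}
Y: hit
T: hit
Y: hit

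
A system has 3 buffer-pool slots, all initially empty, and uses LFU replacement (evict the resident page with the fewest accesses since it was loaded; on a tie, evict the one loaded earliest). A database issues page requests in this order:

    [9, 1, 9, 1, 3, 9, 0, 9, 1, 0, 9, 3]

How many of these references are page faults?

9 -> miss, frames [9]
1 -> miss, frames [9, 1]
9 -> hit
1 -> hit
3 -> miss, frames [9, 1, 3]
9 -> hit
0 -> miss, evict 3, frames [9, 1, 0]
9 -> hit
1 -> hit
0 -> hit
9 -> hit
3 -> miss, evict 0, frames [9, 1, 3]
Page faults: 5.

5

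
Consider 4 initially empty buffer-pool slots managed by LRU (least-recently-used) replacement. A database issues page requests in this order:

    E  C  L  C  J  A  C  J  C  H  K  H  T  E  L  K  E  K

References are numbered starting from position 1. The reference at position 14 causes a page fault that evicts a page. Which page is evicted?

pos 1: E -> fault, frames [E]
pos 2: C -> fault, frames [E, C]
pos 3: L -> fault, frames [E, C, L]
pos 4: C -> hit
pos 5: J -> fault, frames [E, L, C, J]
pos 6: A -> fault, evict E, frames [L, C, J, A]
pos 7: C -> hit
pos 8: J -> hit
pos 9: C -> hit
pos 10: H -> fault, evict L, frames [A, J, C, H]
pos 11: K -> fault, evict A, frames [J, C, H, K]
pos 12: H -> hit
pos 13: T -> fault, evict J, frames [C, K, H, T]
pos 14: E -> fault, evict C, frames [K, H, T, E]
At position 14, page C is evicted.

C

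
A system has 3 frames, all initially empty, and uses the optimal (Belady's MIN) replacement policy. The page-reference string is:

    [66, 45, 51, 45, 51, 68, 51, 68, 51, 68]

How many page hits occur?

66: fault, frames {66}
45: fault, frames {66,45}
51: fault, frames {66,45,51}
45: hit
51: hit
68: fault, evict 45, frames {66,51,68}
51: hit
68: hit
51: hit
68: hit
Hits: 6.

6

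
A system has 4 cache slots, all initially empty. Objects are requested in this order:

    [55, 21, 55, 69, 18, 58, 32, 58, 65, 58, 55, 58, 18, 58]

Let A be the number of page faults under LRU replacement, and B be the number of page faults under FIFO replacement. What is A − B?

Under LRU: F F . F F F F . F . F . F . → 9 faults.
Under FIFO: F F . F F F F . F . F . F F → 10 faults.
A − B = 9 − 10 = -1.

-1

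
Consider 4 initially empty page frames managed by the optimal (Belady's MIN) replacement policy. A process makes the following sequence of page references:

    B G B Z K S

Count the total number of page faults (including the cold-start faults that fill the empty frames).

5

B: miss, frames (B)
G: miss, frames (B G)
B: hit
Z: miss, frames (B G Z)
K: miss, frames (B G Z K)
S: miss, evict K, frames (B G Z S)
Page faults: 5.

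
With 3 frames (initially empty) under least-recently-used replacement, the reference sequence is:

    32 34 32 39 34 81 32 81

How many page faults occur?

32 → miss, frames (32)
34 → miss, frames (32 34)
32 → hit
39 → miss, frames (34 32 39)
34 → hit
81 → miss, evict 32, frames (39 34 81)
32 → miss, evict 39, frames (34 81 32)
81 → hit
Page faults: 5.

5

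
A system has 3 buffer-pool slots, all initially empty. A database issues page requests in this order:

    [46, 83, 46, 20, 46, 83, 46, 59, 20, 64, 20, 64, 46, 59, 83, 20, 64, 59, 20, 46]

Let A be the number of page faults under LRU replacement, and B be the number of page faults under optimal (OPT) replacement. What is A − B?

4

Under LRU: F F . F . . . F F F . . F F F F F F . F → 13 faults.
Under OPT: F F . F . . . F . F . . . F F . . F . F → 9 faults.
A − B = 13 − 9 = 4.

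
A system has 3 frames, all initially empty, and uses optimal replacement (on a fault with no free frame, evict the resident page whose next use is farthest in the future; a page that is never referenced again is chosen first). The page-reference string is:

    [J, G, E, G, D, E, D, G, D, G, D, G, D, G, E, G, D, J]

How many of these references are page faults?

5

J -> miss, frames {J}
G -> miss, frames {J,G}
E -> miss, frames {J,G,E}
G -> hit
D -> miss, evict J, frames {G,E,D}
E -> hit
D -> hit
G -> hit
D -> hit
G -> hit
D -> hit
G -> hit
D -> hit
G -> hit
E -> hit
G -> hit
D -> hit
J -> miss, evict D, frames {G,E,J}
Page faults: 5.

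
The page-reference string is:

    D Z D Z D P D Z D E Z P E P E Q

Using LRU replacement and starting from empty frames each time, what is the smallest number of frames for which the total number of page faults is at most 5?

f=1: 16 faults
f=2: 9 faults
f=3: 6 faults
f=4: 5 faults
f=5: 5 faults
Smallest f with faults ≤ 5 is 4.

4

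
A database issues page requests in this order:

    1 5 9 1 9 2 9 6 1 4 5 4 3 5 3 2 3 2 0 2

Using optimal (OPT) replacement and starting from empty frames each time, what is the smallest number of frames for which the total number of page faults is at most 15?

2

f=1: 20 faults
f=2: 11 faults
f=3: 9 faults
f=4: 8 faults
f=5: 8 faults
f=6: 8 faults
f=7: 8 faults
f=8: 8 faults
Smallest f with faults ≤ 15 is 2.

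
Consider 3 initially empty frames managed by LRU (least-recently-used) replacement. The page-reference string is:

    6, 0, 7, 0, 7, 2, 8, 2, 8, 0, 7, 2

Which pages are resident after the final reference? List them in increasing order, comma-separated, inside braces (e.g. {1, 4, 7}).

{0, 2, 7}

6 -> fault, frames (6)
0 -> fault, frames (6 0)
7 -> fault, frames (6 0 7)
0 -> hit
7 -> hit
2 -> fault, evict 6, frames (0 7 2)
8 -> fault, evict 0, frames (7 2 8)
2 -> hit
8 -> hit
0 -> fault, evict 7, frames (2 8 0)
7 -> fault, evict 2, frames (8 0 7)
2 -> fault, evict 8, frames (0 7 2)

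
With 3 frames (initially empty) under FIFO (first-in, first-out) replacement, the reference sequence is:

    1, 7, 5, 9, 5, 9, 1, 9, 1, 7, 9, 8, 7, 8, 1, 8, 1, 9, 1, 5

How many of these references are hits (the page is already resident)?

1: fault, frames {1}
7: fault, frames {1,7}
5: fault, frames {1,7,5}
9: fault, evict 1, frames {7,5,9}
5: hit
9: hit
1: fault, evict 7, frames {5,9,1}
9: hit
1: hit
7: fault, evict 5, frames {9,1,7}
9: hit
8: fault, evict 9, frames {1,7,8}
7: hit
8: hit
1: hit
8: hit
1: hit
9: fault, evict 1, frames {7,8,9}
1: fault, evict 7, frames {8,9,1}
5: fault, evict 8, frames {9,1,5}
Hits: 10.

10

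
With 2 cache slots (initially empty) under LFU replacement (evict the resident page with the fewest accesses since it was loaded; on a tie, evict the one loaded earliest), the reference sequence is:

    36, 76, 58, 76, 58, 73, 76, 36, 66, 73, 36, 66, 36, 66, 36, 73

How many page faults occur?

14

36: miss, frames {36}
76: miss, frames {36,76}
58: miss, evict 36, frames {76,58}
76: hit
58: hit
73: miss, evict 76, frames {58,73}
76: miss, evict 73, frames {58,76}
36: miss, evict 76, frames {58,36}
66: miss, evict 36, frames {58,66}
73: miss, evict 66, frames {58,73}
36: miss, evict 73, frames {58,36}
66: miss, evict 36, frames {58,66}
36: miss, evict 66, frames {58,36}
66: miss, evict 36, frames {58,66}
36: miss, evict 66, frames {58,36}
73: miss, evict 36, frames {58,73}
Page faults: 14.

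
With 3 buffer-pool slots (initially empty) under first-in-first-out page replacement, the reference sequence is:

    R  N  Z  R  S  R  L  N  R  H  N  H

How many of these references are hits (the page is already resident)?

R -> fault, frames [R]
N -> fault, frames [R, N]
Z -> fault, frames [R, N, Z]
R -> hit
S -> fault, evict R, frames [N, Z, S]
R -> fault, evict N, frames [Z, S, R]
L -> fault, evict Z, frames [S, R, L]
N -> fault, evict S, frames [R, L, N]
R -> hit
H -> fault, evict R, frames [L, N, H]
N -> hit
H -> hit
Hits: 4.

4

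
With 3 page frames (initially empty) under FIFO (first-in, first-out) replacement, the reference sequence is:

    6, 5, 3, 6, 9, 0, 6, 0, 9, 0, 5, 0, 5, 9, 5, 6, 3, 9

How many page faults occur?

9

6 -> fault, frames (6)
5 -> fault, frames (6 5)
3 -> fault, frames (6 5 3)
6 -> hit
9 -> fault, evict 6, frames (5 3 9)
0 -> fault, evict 5, frames (3 9 0)
6 -> fault, evict 3, frames (9 0 6)
0 -> hit
9 -> hit
0 -> hit
5 -> fault, evict 9, frames (0 6 5)
0 -> hit
5 -> hit
9 -> fault, evict 0, frames (6 5 9)
5 -> hit
6 -> hit
3 -> fault, evict 6, frames (5 9 3)
9 -> hit
Page faults: 9.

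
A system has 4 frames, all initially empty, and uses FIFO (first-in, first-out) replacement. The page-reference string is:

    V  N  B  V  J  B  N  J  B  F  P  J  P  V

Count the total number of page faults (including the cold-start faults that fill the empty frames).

V → fault, frames (V)
N → fault, frames (V N)
B → fault, frames (V N B)
V → hit
J → fault, frames (V N B J)
B → hit
N → hit
J → hit
B → hit
F → fault, evict V, frames (N B J F)
P → fault, evict N, frames (B J F P)
J → hit
P → hit
V → fault, evict B, frames (J F P V)
Page faults: 7.

7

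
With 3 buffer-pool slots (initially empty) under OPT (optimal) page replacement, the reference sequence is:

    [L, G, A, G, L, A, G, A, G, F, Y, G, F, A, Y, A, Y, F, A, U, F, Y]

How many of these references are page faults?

7

L → miss, frames (L)
G → miss, frames (L G)
A → miss, frames (L G A)
G → hit
L → hit
A → hit
G → hit
A → hit
G → hit
F → miss, evict L, frames (G A F)
Y → miss, evict A, frames (G F Y)
G → hit
F → hit
A → miss, evict G, frames (F Y A)
Y → hit
A → hit
Y → hit
F → hit
A → hit
U → miss, evict A, frames (F Y U)
F → hit
Y → hit
Page faults: 7.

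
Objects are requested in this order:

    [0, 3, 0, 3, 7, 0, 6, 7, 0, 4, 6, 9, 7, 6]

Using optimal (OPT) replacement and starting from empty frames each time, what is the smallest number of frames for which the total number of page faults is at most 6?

3

f=1: 14 faults
f=2: 8 faults
f=3: 6 faults
f=4: 6 faults
f=5: 6 faults
f=6: 6 faults
Smallest f with faults ≤ 6 is 3.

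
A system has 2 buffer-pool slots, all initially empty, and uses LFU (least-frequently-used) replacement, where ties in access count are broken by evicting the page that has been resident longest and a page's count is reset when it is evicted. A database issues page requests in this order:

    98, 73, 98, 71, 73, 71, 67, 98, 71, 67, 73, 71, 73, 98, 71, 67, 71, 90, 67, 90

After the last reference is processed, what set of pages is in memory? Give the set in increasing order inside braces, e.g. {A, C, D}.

{90, 98}

98 -> miss, frames (98)
73 -> miss, frames (98 73)
98 -> hit
71 -> miss, evict 73, frames (98 71)
73 -> miss, evict 71, frames (98 73)
71 -> miss, evict 73, frames (98 71)
67 -> miss, evict 71, frames (98 67)
98 -> hit
71 -> miss, evict 67, frames (98 71)
67 -> miss, evict 71, frames (98 67)
73 -> miss, evict 67, frames (98 73)
71 -> miss, evict 73, frames (98 71)
73 -> miss, evict 71, frames (98 73)
98 -> hit
71 -> miss, evict 73, frames (98 71)
67 -> miss, evict 71, frames (98 67)
71 -> miss, evict 67, frames (98 71)
90 -> miss, evict 71, frames (98 90)
67 -> miss, evict 90, frames (98 67)
90 -> miss, evict 67, frames (98 90)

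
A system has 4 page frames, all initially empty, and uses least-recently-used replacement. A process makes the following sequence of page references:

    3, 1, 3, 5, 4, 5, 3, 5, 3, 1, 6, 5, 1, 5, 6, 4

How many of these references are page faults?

3: fault, frames [3]
1: fault, frames [3, 1]
3: hit
5: fault, frames [1, 3, 5]
4: fault, frames [1, 3, 5, 4]
5: hit
3: hit
5: hit
3: hit
1: hit
6: fault, evict 4, frames [5, 3, 1, 6]
5: hit
1: hit
5: hit
6: hit
4: fault, evict 3, frames [1, 5, 6, 4]
Page faults: 6.

6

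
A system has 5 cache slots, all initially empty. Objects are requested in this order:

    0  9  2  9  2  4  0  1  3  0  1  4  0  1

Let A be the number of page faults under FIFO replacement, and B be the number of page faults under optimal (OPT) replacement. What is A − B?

1

Under FIFO: F F F . . F . F F F . . . . → 7 faults.
Under OPT: F F F . . F . F F . . . . . → 6 faults.
A − B = 7 − 6 = 1.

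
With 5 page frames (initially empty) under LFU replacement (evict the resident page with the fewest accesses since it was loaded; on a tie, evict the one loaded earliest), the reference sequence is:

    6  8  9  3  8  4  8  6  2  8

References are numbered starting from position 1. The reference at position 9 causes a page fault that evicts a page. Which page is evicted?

9

pos 1: 6 -> fault, frames [6]
pos 2: 8 -> fault, frames [6, 8]
pos 3: 9 -> fault, frames [6, 8, 9]
pos 4: 3 -> fault, frames [6, 8, 9, 3]
pos 5: 8 -> hit
pos 6: 4 -> fault, frames [6, 8, 9, 3, 4]
pos 7: 8 -> hit
pos 8: 6 -> hit
pos 9: 2 -> fault, evict 9, frames [6, 8, 3, 4, 2]
At position 9, page 9 is evicted.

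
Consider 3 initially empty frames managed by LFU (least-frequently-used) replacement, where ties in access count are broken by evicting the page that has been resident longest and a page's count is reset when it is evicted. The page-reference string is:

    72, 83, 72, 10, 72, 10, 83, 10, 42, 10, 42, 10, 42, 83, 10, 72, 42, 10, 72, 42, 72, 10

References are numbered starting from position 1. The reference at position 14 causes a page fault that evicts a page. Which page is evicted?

pos 1: 72 -> miss, frames {72}
pos 2: 83 -> miss, frames {72,83}
pos 3: 72 -> hit
pos 4: 10 -> miss, frames {72,83,10}
pos 5: 72 -> hit
pos 6: 10 -> hit
pos 7: 83 -> hit
pos 8: 10 -> hit
pos 9: 42 -> miss, evict 83, frames {72,10,42}
pos 10: 10 -> hit
pos 11: 42 -> hit
pos 12: 10 -> hit
pos 13: 42 -> hit
pos 14: 83 -> miss, evict 72, frames {10,42,83}
At position 14, page 72 is evicted.

72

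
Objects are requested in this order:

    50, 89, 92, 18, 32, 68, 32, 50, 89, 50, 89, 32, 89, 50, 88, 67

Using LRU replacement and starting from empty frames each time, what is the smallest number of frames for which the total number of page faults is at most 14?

2

f=1: 16 faults
f=2: 12 faults
f=3: 10 faults
f=4: 10 faults
f=5: 10 faults
f=6: 8 faults
f=7: 8 faults
f=8: 8 faults
Smallest f with faults ≤ 14 is 2.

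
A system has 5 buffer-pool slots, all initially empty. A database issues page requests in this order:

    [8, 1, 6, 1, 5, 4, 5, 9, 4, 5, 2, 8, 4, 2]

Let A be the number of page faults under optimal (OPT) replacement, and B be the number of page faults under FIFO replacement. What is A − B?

-1

Under OPT: F F F . F F . F . . F . . . → 7 faults.
Under FIFO: F F F . F F . F . . F F . . → 8 faults.
A − B = 7 − 8 = -1.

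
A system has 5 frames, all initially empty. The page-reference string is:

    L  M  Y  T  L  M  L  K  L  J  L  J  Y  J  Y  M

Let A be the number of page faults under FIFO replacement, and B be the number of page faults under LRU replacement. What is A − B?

Under FIFO: F F F F . . . F . F F . . . . F → 8 faults.
Under LRU: F F F F . . . F . F . . F . . . → 7 faults.
A − B = 8 − 7 = 1.

1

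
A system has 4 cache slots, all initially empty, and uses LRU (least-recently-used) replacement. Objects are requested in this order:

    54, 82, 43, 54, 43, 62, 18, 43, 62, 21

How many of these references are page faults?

6

54: fault, frames [54]
82: fault, frames [54, 82]
43: fault, frames [54, 82, 43]
54: hit
43: hit
62: fault, frames [82, 54, 43, 62]
18: fault, evict 82, frames [54, 43, 62, 18]
43: hit
62: hit
21: fault, evict 54, frames [18, 43, 62, 21]
Page faults: 6.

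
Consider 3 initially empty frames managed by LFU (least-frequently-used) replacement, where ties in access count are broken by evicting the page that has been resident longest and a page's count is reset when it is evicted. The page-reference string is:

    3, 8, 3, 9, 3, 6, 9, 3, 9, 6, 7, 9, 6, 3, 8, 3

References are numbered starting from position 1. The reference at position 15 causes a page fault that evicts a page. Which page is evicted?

6

pos 1: 3 → miss, frames [3]
pos 2: 8 → miss, frames [3, 8]
pos 3: 3 → hit
pos 4: 9 → miss, frames [3, 8, 9]
pos 5: 3 → hit
pos 6: 6 → miss, evict 8, frames [3, 9, 6]
pos 7: 9 → hit
pos 8: 3 → hit
pos 9: 9 → hit
pos 10: 6 → hit
pos 11: 7 → miss, evict 6, frames [3, 9, 7]
pos 12: 9 → hit
pos 13: 6 → miss, evict 7, frames [3, 9, 6]
pos 14: 3 → hit
pos 15: 8 → miss, evict 6, frames [3, 9, 8]
At position 15, page 6 is evicted.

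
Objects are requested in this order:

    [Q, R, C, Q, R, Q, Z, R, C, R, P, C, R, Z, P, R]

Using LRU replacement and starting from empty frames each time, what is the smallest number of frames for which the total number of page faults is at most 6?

4

f=1: 16 faults
f=2: 14 faults
f=3: 8 faults
f=4: 5 faults
f=5: 5 faults
Smallest f with faults ≤ 6 is 4.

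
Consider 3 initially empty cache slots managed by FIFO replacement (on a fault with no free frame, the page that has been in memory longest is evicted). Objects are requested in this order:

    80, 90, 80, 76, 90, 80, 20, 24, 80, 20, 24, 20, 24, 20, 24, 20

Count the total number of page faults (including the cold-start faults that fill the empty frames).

80 -> miss, frames {80}
90 -> miss, frames {80,90}
80 -> hit
76 -> miss, frames {80,90,76}
90 -> hit
80 -> hit
20 -> miss, evict 80, frames {90,76,20}
24 -> miss, evict 90, frames {76,20,24}
80 -> miss, evict 76, frames {20,24,80}
20 -> hit
24 -> hit
20 -> hit
24 -> hit
20 -> hit
24 -> hit
20 -> hit
Page faults: 6.

6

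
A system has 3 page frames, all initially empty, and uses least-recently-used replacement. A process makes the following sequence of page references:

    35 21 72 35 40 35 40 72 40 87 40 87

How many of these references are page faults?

35 -> miss, frames [35]
21 -> miss, frames [35, 21]
72 -> miss, frames [35, 21, 72]
35 -> hit
40 -> miss, evict 21, frames [72, 35, 40]
35 -> hit
40 -> hit
72 -> hit
40 -> hit
87 -> miss, evict 35, frames [72, 40, 87]
40 -> hit
87 -> hit
Page faults: 5.

5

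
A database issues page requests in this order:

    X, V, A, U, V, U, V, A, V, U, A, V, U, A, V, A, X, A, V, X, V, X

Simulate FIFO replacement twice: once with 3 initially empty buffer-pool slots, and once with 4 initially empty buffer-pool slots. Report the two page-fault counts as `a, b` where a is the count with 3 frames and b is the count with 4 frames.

6, 4

3 frames: F F F F . . . . . . . . . . . . F . F . . . → 6 faults.
4 frames: F F F F . . . . . . . . . . . . . . . . . . → 4 faults.
4 < 6: adding a frame reduced faults, as is typical.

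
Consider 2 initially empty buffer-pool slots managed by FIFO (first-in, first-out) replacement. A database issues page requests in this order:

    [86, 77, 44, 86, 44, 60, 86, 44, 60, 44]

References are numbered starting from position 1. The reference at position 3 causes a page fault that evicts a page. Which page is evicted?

86

pos 1: 86: miss, frames [86]
pos 2: 77: miss, frames [86, 77]
pos 3: 44: miss, evict 86, frames [77, 44]
At position 3, page 86 is evicted.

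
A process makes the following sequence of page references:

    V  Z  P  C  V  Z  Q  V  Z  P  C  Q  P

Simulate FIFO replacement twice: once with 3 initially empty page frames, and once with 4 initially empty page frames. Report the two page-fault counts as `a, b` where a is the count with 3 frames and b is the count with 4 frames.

3 frames: F F F F F F F . . F F . . → 9 faults.
4 frames: F F F F . . F F F F F F . → 10 faults.
10 > 9: adding a frame increased faults — Belady's anomaly.

9, 10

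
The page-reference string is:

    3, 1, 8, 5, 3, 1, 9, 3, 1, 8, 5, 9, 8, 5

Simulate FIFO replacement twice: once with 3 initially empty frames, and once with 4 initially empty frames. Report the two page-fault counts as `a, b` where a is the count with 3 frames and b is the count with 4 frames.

9, 10

3 frames: F F F F F F F . . F F . . . → 9 faults.
4 frames: F F F F . . F F F F F F . . → 10 faults.
10 > 9: adding a frame increased faults — Belady's anomaly.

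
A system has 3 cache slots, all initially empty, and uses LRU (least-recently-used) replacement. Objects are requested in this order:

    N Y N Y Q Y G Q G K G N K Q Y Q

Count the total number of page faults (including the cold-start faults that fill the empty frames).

8

N: fault, frames [N]
Y: fault, frames [N, Y]
N: hit
Y: hit
Q: fault, frames [N, Y, Q]
Y: hit
G: fault, evict N, frames [Q, Y, G]
Q: hit
G: hit
K: fault, evict Y, frames [Q, G, K]
G: hit
N: fault, evict Q, frames [K, G, N]
K: hit
Q: fault, evict G, frames [N, K, Q]
Y: fault, evict N, frames [K, Q, Y]
Q: hit
Page faults: 8.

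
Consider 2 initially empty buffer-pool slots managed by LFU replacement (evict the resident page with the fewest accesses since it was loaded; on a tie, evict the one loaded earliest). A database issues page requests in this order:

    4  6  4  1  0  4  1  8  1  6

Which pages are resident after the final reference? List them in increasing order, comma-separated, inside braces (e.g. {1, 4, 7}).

{4, 6}

4 -> miss, frames {4}
6 -> miss, frames {4,6}
4 -> hit
1 -> miss, evict 6, frames {4,1}
0 -> miss, evict 1, frames {4,0}
4 -> hit
1 -> miss, evict 0, frames {4,1}
8 -> miss, evict 1, frames {4,8}
1 -> miss, evict 8, frames {4,1}
6 -> miss, evict 1, frames {4,6}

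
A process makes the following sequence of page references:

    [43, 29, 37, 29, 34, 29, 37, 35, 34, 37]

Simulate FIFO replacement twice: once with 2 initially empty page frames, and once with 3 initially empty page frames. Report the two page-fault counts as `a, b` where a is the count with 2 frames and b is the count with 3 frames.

2 frames: F F F . F F F F F F → 9 faults.
3 frames: F F F . F . . F . . → 5 faults.
5 < 9: adding a frame reduced faults, as is typical.

9, 5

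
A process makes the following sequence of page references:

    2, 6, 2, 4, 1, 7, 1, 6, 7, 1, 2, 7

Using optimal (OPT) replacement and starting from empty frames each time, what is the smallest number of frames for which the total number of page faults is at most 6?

3

f=1: 12 faults
f=2: 8 faults
f=3: 6 faults
f=4: 5 faults
f=5: 5 faults
Smallest f with faults ≤ 6 is 3.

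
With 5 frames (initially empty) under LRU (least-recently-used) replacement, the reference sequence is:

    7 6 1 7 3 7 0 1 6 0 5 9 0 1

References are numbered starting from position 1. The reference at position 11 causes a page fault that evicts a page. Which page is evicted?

pos 1: 7: fault, frames (7)
pos 2: 6: fault, frames (7 6)
pos 3: 1: fault, frames (7 6 1)
pos 4: 7: hit
pos 5: 3: fault, frames (6 1 7 3)
pos 6: 7: hit
pos 7: 0: fault, frames (6 1 3 7 0)
pos 8: 1: hit
pos 9: 6: hit
pos 10: 0: hit
pos 11: 5: fault, evict 3, frames (7 1 6 0 5)
At position 11, page 3 is evicted.

3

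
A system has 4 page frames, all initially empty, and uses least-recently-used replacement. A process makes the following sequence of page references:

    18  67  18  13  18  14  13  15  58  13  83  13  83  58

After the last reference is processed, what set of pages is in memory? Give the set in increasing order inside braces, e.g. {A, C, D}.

{13, 15, 58, 83}

18: miss, frames {18}
67: miss, frames {18,67}
18: hit
13: miss, frames {67,18,13}
18: hit
14: miss, frames {67,13,18,14}
13: hit
15: miss, evict 67, frames {18,14,13,15}
58: miss, evict 18, frames {14,13,15,58}
13: hit
83: miss, evict 14, frames {15,58,13,83}
13: hit
83: hit
58: hit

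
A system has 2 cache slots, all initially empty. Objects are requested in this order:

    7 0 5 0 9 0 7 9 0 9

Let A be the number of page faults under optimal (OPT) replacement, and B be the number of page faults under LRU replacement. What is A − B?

Under OPT: F F F . F . F . F . → 6 faults.
Under LRU: F F F . F . F F F . → 7 faults.
A − B = 6 − 7 = -1.

-1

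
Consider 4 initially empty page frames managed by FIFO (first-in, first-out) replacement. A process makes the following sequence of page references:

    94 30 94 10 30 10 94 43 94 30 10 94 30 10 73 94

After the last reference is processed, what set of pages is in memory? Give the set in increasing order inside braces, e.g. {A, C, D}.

94 -> miss, frames (94)
30 -> miss, frames (94 30)
94 -> hit
10 -> miss, frames (94 30 10)
30 -> hit
10 -> hit
94 -> hit
43 -> miss, frames (94 30 10 43)
94 -> hit
30 -> hit
10 -> hit
94 -> hit
30 -> hit
10 -> hit
73 -> miss, evict 94, frames (30 10 43 73)
94 -> miss, evict 30, frames (10 43 73 94)

{10, 43, 73, 94}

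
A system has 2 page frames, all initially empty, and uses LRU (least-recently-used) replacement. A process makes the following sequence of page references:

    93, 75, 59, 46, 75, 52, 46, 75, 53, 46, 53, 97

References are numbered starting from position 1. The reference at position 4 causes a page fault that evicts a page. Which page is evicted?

75

pos 1: 93: miss, frames (93)
pos 2: 75: miss, frames (93 75)
pos 3: 59: miss, evict 93, frames (75 59)
pos 4: 46: miss, evict 75, frames (59 46)
At position 4, page 75 is evicted.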